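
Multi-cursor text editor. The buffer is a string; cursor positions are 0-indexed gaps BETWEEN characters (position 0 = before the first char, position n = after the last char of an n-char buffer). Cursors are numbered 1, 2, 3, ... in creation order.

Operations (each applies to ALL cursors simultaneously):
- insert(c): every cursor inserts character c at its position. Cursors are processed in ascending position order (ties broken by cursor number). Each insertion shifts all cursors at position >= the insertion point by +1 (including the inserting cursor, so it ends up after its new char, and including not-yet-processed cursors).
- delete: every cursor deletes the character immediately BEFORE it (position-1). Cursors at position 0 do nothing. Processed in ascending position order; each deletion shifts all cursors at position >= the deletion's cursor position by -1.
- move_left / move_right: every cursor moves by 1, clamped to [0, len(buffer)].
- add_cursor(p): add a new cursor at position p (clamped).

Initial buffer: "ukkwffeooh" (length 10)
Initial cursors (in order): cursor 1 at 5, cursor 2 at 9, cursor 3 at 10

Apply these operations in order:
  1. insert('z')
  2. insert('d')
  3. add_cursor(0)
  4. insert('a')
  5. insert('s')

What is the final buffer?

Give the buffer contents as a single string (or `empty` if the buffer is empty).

Answer: asukkwfzdasfeoozdashzdas

Derivation:
After op 1 (insert('z')): buffer="ukkwfzfeoozhz" (len 13), cursors c1@6 c2@11 c3@13, authorship .....1....2.3
After op 2 (insert('d')): buffer="ukkwfzdfeoozdhzd" (len 16), cursors c1@7 c2@13 c3@16, authorship .....11....22.33
After op 3 (add_cursor(0)): buffer="ukkwfzdfeoozdhzd" (len 16), cursors c4@0 c1@7 c2@13 c3@16, authorship .....11....22.33
After op 4 (insert('a')): buffer="aukkwfzdafeoozdahzda" (len 20), cursors c4@1 c1@9 c2@16 c3@20, authorship 4.....111....222.333
After op 5 (insert('s')): buffer="asukkwfzdasfeoozdashzdas" (len 24), cursors c4@2 c1@11 c2@19 c3@24, authorship 44.....1111....2222.3333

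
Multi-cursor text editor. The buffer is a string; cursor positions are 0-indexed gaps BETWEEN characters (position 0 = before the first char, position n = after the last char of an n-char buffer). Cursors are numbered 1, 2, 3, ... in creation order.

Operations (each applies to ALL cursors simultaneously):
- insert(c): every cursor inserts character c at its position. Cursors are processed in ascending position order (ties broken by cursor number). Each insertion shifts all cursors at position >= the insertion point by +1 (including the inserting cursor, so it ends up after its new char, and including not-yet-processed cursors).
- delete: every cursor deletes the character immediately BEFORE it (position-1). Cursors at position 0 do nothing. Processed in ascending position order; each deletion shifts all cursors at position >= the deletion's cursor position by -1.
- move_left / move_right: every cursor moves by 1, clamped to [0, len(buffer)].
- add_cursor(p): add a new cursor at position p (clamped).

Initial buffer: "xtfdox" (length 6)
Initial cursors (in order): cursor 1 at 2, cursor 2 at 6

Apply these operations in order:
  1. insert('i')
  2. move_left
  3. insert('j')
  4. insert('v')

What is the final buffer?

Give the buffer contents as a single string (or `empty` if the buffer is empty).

Answer: xtjvifdoxjvi

Derivation:
After op 1 (insert('i')): buffer="xtifdoxi" (len 8), cursors c1@3 c2@8, authorship ..1....2
After op 2 (move_left): buffer="xtifdoxi" (len 8), cursors c1@2 c2@7, authorship ..1....2
After op 3 (insert('j')): buffer="xtjifdoxji" (len 10), cursors c1@3 c2@9, authorship ..11....22
After op 4 (insert('v')): buffer="xtjvifdoxjvi" (len 12), cursors c1@4 c2@11, authorship ..111....222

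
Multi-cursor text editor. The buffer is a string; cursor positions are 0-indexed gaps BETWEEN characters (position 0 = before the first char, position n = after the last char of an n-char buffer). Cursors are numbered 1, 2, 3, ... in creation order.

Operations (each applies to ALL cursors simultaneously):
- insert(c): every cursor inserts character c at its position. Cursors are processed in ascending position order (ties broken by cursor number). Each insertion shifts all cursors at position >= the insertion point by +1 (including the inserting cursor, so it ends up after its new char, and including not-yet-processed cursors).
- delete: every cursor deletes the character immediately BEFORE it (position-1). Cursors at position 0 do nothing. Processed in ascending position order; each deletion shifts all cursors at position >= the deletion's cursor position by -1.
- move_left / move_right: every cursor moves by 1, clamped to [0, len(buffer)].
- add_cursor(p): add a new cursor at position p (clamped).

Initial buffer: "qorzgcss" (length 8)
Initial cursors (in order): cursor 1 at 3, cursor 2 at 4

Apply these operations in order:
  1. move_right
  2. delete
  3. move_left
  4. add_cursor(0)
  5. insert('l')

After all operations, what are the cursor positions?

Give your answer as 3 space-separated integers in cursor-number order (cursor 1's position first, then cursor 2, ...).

After op 1 (move_right): buffer="qorzgcss" (len 8), cursors c1@4 c2@5, authorship ........
After op 2 (delete): buffer="qorcss" (len 6), cursors c1@3 c2@3, authorship ......
After op 3 (move_left): buffer="qorcss" (len 6), cursors c1@2 c2@2, authorship ......
After op 4 (add_cursor(0)): buffer="qorcss" (len 6), cursors c3@0 c1@2 c2@2, authorship ......
After op 5 (insert('l')): buffer="lqollrcss" (len 9), cursors c3@1 c1@5 c2@5, authorship 3..12....

Answer: 5 5 1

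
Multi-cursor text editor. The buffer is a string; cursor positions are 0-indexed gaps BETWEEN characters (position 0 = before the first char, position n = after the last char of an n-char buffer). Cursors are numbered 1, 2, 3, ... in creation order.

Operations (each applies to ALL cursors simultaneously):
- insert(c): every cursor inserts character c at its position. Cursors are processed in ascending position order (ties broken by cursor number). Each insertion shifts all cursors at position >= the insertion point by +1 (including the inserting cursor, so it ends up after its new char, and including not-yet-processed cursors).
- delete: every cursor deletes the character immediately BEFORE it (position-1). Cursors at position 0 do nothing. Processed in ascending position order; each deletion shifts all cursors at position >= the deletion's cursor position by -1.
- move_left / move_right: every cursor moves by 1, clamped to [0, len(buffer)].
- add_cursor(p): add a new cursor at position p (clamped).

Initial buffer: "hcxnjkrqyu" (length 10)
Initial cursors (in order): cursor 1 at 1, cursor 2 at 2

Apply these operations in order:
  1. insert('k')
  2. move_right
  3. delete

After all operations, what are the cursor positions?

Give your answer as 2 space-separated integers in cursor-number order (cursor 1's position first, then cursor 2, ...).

Answer: 2 3

Derivation:
After op 1 (insert('k')): buffer="hkckxnjkrqyu" (len 12), cursors c1@2 c2@4, authorship .1.2........
After op 2 (move_right): buffer="hkckxnjkrqyu" (len 12), cursors c1@3 c2@5, authorship .1.2........
After op 3 (delete): buffer="hkknjkrqyu" (len 10), cursors c1@2 c2@3, authorship .12.......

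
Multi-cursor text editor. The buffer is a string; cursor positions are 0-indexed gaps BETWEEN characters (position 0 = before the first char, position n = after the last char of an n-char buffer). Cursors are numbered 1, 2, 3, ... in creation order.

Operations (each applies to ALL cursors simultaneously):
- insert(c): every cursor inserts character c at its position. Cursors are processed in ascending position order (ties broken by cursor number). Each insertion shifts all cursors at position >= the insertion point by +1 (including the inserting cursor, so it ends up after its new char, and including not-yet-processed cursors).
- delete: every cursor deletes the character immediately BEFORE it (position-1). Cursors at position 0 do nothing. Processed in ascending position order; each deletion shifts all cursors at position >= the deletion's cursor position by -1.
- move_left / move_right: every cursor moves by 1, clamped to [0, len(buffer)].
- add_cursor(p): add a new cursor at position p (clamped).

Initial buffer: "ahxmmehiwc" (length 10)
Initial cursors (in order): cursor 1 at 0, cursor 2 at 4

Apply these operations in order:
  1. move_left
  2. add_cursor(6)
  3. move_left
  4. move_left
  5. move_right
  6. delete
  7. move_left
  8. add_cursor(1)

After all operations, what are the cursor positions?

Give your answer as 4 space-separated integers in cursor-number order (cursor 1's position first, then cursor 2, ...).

After op 1 (move_left): buffer="ahxmmehiwc" (len 10), cursors c1@0 c2@3, authorship ..........
After op 2 (add_cursor(6)): buffer="ahxmmehiwc" (len 10), cursors c1@0 c2@3 c3@6, authorship ..........
After op 3 (move_left): buffer="ahxmmehiwc" (len 10), cursors c1@0 c2@2 c3@5, authorship ..........
After op 4 (move_left): buffer="ahxmmehiwc" (len 10), cursors c1@0 c2@1 c3@4, authorship ..........
After op 5 (move_right): buffer="ahxmmehiwc" (len 10), cursors c1@1 c2@2 c3@5, authorship ..........
After op 6 (delete): buffer="xmehiwc" (len 7), cursors c1@0 c2@0 c3@2, authorship .......
After op 7 (move_left): buffer="xmehiwc" (len 7), cursors c1@0 c2@0 c3@1, authorship .......
After op 8 (add_cursor(1)): buffer="xmehiwc" (len 7), cursors c1@0 c2@0 c3@1 c4@1, authorship .......

Answer: 0 0 1 1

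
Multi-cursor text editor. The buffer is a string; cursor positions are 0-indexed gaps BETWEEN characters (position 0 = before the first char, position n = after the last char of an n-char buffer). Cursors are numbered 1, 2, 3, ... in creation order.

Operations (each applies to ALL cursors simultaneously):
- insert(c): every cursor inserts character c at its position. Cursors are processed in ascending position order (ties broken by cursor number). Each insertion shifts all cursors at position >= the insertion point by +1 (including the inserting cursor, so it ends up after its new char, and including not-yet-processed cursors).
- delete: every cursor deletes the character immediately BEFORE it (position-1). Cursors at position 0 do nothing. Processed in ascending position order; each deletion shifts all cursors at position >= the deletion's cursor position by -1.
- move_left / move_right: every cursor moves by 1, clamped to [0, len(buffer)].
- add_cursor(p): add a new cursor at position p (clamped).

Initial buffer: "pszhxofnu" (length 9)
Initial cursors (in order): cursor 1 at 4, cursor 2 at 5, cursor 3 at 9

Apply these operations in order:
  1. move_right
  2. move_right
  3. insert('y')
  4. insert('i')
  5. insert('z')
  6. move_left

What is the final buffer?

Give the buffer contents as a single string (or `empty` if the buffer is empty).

After op 1 (move_right): buffer="pszhxofnu" (len 9), cursors c1@5 c2@6 c3@9, authorship .........
After op 2 (move_right): buffer="pszhxofnu" (len 9), cursors c1@6 c2@7 c3@9, authorship .........
After op 3 (insert('y')): buffer="pszhxoyfynuy" (len 12), cursors c1@7 c2@9 c3@12, authorship ......1.2..3
After op 4 (insert('i')): buffer="pszhxoyifyinuyi" (len 15), cursors c1@8 c2@11 c3@15, authorship ......11.22..33
After op 5 (insert('z')): buffer="pszhxoyizfyiznuyiz" (len 18), cursors c1@9 c2@13 c3@18, authorship ......111.222..333
After op 6 (move_left): buffer="pszhxoyizfyiznuyiz" (len 18), cursors c1@8 c2@12 c3@17, authorship ......111.222..333

Answer: pszhxoyizfyiznuyiz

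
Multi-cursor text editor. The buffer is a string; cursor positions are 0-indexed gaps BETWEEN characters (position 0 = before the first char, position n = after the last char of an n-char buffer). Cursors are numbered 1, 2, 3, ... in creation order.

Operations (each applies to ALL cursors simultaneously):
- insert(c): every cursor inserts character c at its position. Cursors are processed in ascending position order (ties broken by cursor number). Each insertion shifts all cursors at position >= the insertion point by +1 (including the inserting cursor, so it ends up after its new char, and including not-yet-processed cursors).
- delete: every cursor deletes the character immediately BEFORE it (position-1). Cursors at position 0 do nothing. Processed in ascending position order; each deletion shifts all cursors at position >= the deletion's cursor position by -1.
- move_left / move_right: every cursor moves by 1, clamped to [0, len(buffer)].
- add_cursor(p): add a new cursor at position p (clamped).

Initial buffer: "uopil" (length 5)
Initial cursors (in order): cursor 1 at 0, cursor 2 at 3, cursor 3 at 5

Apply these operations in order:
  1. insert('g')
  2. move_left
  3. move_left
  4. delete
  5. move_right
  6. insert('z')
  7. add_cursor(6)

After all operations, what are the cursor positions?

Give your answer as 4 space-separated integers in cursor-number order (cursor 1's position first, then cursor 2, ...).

Answer: 2 5 8 6

Derivation:
After op 1 (insert('g')): buffer="guopgilg" (len 8), cursors c1@1 c2@5 c3@8, authorship 1...2..3
After op 2 (move_left): buffer="guopgilg" (len 8), cursors c1@0 c2@4 c3@7, authorship 1...2..3
After op 3 (move_left): buffer="guopgilg" (len 8), cursors c1@0 c2@3 c3@6, authorship 1...2..3
After op 4 (delete): buffer="gupglg" (len 6), cursors c1@0 c2@2 c3@4, authorship 1..2.3
After op 5 (move_right): buffer="gupglg" (len 6), cursors c1@1 c2@3 c3@5, authorship 1..2.3
After op 6 (insert('z')): buffer="gzupzglzg" (len 9), cursors c1@2 c2@5 c3@8, authorship 11..22.33
After op 7 (add_cursor(6)): buffer="gzupzglzg" (len 9), cursors c1@2 c2@5 c4@6 c3@8, authorship 11..22.33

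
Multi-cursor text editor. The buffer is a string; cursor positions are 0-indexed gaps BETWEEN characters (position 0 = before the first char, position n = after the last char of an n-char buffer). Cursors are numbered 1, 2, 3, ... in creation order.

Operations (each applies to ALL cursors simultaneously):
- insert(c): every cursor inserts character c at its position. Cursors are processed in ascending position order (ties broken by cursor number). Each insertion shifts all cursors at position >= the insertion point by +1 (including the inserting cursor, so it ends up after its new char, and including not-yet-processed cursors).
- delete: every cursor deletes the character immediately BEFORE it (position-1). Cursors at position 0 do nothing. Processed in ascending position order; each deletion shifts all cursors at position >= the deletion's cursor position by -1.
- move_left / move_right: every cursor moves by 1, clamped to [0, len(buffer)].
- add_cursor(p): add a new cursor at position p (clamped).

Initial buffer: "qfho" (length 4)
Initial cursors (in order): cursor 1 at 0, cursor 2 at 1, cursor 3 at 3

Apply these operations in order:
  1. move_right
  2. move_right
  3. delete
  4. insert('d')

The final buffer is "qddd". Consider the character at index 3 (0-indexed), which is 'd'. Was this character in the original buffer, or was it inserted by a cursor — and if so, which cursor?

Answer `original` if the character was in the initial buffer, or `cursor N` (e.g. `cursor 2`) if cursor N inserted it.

Answer: cursor 3

Derivation:
After op 1 (move_right): buffer="qfho" (len 4), cursors c1@1 c2@2 c3@4, authorship ....
After op 2 (move_right): buffer="qfho" (len 4), cursors c1@2 c2@3 c3@4, authorship ....
After op 3 (delete): buffer="q" (len 1), cursors c1@1 c2@1 c3@1, authorship .
After op 4 (insert('d')): buffer="qddd" (len 4), cursors c1@4 c2@4 c3@4, authorship .123
Authorship (.=original, N=cursor N): . 1 2 3
Index 3: author = 3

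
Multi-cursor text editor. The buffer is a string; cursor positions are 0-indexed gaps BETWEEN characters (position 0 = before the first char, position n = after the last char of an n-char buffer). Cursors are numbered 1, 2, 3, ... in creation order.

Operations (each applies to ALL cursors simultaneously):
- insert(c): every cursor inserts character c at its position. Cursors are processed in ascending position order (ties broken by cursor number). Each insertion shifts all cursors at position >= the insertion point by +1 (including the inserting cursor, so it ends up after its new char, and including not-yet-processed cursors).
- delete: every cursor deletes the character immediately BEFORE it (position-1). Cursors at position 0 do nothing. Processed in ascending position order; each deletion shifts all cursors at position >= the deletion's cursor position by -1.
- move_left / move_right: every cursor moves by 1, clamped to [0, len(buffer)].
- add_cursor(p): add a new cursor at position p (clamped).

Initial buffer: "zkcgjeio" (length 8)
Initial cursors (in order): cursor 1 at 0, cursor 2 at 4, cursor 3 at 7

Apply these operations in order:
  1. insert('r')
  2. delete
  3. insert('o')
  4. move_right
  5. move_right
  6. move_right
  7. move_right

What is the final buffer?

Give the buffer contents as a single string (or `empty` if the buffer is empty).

After op 1 (insert('r')): buffer="rzkcgrjeiro" (len 11), cursors c1@1 c2@6 c3@10, authorship 1....2...3.
After op 2 (delete): buffer="zkcgjeio" (len 8), cursors c1@0 c2@4 c3@7, authorship ........
After op 3 (insert('o')): buffer="ozkcgojeioo" (len 11), cursors c1@1 c2@6 c3@10, authorship 1....2...3.
After op 4 (move_right): buffer="ozkcgojeioo" (len 11), cursors c1@2 c2@7 c3@11, authorship 1....2...3.
After op 5 (move_right): buffer="ozkcgojeioo" (len 11), cursors c1@3 c2@8 c3@11, authorship 1....2...3.
After op 6 (move_right): buffer="ozkcgojeioo" (len 11), cursors c1@4 c2@9 c3@11, authorship 1....2...3.
After op 7 (move_right): buffer="ozkcgojeioo" (len 11), cursors c1@5 c2@10 c3@11, authorship 1....2...3.

Answer: ozkcgojeioo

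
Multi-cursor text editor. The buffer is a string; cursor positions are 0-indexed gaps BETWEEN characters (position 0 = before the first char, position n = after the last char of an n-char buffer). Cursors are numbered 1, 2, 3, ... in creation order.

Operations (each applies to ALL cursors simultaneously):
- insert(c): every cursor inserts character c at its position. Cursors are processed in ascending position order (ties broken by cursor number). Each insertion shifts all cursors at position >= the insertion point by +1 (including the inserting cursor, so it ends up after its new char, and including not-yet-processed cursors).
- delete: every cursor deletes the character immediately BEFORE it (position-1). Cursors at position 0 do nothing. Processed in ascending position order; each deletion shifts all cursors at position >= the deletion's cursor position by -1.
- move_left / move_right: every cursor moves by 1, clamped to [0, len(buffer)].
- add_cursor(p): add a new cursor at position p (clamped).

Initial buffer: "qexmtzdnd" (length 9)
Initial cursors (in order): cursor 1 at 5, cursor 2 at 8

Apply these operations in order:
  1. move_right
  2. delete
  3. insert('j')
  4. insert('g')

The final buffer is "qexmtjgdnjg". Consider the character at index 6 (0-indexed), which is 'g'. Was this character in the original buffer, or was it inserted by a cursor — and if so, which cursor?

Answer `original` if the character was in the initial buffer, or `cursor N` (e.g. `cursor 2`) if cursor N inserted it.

Answer: cursor 1

Derivation:
After op 1 (move_right): buffer="qexmtzdnd" (len 9), cursors c1@6 c2@9, authorship .........
After op 2 (delete): buffer="qexmtdn" (len 7), cursors c1@5 c2@7, authorship .......
After op 3 (insert('j')): buffer="qexmtjdnj" (len 9), cursors c1@6 c2@9, authorship .....1..2
After op 4 (insert('g')): buffer="qexmtjgdnjg" (len 11), cursors c1@7 c2@11, authorship .....11..22
Authorship (.=original, N=cursor N): . . . . . 1 1 . . 2 2
Index 6: author = 1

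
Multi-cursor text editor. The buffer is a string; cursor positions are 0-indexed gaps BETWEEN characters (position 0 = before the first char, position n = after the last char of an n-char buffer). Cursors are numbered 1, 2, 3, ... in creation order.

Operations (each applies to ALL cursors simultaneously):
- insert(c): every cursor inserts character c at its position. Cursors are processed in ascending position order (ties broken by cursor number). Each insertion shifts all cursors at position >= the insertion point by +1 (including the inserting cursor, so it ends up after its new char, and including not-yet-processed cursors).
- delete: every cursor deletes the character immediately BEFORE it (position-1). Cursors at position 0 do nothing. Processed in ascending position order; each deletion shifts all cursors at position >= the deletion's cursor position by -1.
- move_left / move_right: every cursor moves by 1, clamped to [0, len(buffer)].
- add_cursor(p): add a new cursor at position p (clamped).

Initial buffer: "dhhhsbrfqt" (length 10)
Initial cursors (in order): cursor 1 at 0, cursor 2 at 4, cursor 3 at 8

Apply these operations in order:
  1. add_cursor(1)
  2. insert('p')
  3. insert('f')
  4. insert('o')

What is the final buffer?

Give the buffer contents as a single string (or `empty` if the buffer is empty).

After op 1 (add_cursor(1)): buffer="dhhhsbrfqt" (len 10), cursors c1@0 c4@1 c2@4 c3@8, authorship ..........
After op 2 (insert('p')): buffer="pdphhhpsbrfpqt" (len 14), cursors c1@1 c4@3 c2@7 c3@12, authorship 1.4...2....3..
After op 3 (insert('f')): buffer="pfdpfhhhpfsbrfpfqt" (len 18), cursors c1@2 c4@5 c2@10 c3@16, authorship 11.44...22....33..
After op 4 (insert('o')): buffer="pfodpfohhhpfosbrfpfoqt" (len 22), cursors c1@3 c4@7 c2@13 c3@20, authorship 111.444...222....333..

Answer: pfodpfohhhpfosbrfpfoqt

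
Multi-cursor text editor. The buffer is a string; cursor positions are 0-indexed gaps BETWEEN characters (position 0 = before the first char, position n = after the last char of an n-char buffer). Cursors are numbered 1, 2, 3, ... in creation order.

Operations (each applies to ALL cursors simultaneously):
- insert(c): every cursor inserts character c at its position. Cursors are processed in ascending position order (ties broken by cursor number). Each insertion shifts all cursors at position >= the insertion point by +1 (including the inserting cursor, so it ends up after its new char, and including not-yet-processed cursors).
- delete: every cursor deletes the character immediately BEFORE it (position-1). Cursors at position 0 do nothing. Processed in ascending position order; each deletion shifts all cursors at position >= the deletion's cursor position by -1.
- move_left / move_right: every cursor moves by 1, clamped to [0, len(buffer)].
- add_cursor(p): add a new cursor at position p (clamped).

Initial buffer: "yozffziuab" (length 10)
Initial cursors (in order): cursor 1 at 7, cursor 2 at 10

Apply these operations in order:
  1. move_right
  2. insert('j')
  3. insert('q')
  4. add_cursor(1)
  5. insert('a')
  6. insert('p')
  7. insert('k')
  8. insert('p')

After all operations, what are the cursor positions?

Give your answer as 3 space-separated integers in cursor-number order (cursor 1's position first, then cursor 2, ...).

After op 1 (move_right): buffer="yozffziuab" (len 10), cursors c1@8 c2@10, authorship ..........
After op 2 (insert('j')): buffer="yozffziujabj" (len 12), cursors c1@9 c2@12, authorship ........1..2
After op 3 (insert('q')): buffer="yozffziujqabjq" (len 14), cursors c1@10 c2@14, authorship ........11..22
After op 4 (add_cursor(1)): buffer="yozffziujqabjq" (len 14), cursors c3@1 c1@10 c2@14, authorship ........11..22
After op 5 (insert('a')): buffer="yaozffziujqaabjqa" (len 17), cursors c3@2 c1@12 c2@17, authorship .3.......111..222
After op 6 (insert('p')): buffer="yapozffziujqapabjqap" (len 20), cursors c3@3 c1@14 c2@20, authorship .33.......1111..2222
After op 7 (insert('k')): buffer="yapkozffziujqapkabjqapk" (len 23), cursors c3@4 c1@16 c2@23, authorship .333.......11111..22222
After op 8 (insert('p')): buffer="yapkpozffziujqapkpabjqapkp" (len 26), cursors c3@5 c1@18 c2@26, authorship .3333.......111111..222222

Answer: 18 26 5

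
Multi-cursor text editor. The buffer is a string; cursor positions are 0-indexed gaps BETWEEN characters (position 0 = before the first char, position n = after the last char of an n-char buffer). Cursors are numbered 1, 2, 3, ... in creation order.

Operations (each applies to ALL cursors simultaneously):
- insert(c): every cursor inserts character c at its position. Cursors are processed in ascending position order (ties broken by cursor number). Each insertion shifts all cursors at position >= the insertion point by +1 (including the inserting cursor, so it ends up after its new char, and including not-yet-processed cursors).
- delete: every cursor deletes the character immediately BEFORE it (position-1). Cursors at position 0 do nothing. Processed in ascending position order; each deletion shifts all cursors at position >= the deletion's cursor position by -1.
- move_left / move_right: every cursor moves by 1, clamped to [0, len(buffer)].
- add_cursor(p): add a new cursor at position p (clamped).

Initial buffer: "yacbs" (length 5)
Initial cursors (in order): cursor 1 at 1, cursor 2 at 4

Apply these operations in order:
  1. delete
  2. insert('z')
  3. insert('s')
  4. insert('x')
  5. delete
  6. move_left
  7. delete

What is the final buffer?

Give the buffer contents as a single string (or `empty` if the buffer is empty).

After op 1 (delete): buffer="acs" (len 3), cursors c1@0 c2@2, authorship ...
After op 2 (insert('z')): buffer="zaczs" (len 5), cursors c1@1 c2@4, authorship 1..2.
After op 3 (insert('s')): buffer="zsaczss" (len 7), cursors c1@2 c2@6, authorship 11..22.
After op 4 (insert('x')): buffer="zsxaczsxs" (len 9), cursors c1@3 c2@8, authorship 111..222.
After op 5 (delete): buffer="zsaczss" (len 7), cursors c1@2 c2@6, authorship 11..22.
After op 6 (move_left): buffer="zsaczss" (len 7), cursors c1@1 c2@5, authorship 11..22.
After op 7 (delete): buffer="sacss" (len 5), cursors c1@0 c2@3, authorship 1..2.

Answer: sacss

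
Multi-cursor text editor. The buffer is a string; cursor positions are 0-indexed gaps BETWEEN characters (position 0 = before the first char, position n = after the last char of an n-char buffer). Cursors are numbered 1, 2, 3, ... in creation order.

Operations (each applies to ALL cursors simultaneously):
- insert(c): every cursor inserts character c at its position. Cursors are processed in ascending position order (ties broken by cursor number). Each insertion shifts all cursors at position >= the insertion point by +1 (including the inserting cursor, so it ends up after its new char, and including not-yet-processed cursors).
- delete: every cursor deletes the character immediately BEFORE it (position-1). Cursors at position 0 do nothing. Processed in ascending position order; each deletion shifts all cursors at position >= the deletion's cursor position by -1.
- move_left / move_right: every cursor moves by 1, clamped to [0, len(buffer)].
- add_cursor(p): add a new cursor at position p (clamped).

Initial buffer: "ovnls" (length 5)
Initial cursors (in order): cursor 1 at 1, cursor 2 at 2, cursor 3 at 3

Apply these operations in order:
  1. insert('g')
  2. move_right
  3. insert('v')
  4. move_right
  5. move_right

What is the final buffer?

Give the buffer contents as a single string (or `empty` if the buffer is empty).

After op 1 (insert('g')): buffer="ogvgngls" (len 8), cursors c1@2 c2@4 c3@6, authorship .1.2.3..
After op 2 (move_right): buffer="ogvgngls" (len 8), cursors c1@3 c2@5 c3@7, authorship .1.2.3..
After op 3 (insert('v')): buffer="ogvvgnvglvs" (len 11), cursors c1@4 c2@7 c3@10, authorship .1.12.23.3.
After op 4 (move_right): buffer="ogvvgnvglvs" (len 11), cursors c1@5 c2@8 c3@11, authorship .1.12.23.3.
After op 5 (move_right): buffer="ogvvgnvglvs" (len 11), cursors c1@6 c2@9 c3@11, authorship .1.12.23.3.

Answer: ogvvgnvglvs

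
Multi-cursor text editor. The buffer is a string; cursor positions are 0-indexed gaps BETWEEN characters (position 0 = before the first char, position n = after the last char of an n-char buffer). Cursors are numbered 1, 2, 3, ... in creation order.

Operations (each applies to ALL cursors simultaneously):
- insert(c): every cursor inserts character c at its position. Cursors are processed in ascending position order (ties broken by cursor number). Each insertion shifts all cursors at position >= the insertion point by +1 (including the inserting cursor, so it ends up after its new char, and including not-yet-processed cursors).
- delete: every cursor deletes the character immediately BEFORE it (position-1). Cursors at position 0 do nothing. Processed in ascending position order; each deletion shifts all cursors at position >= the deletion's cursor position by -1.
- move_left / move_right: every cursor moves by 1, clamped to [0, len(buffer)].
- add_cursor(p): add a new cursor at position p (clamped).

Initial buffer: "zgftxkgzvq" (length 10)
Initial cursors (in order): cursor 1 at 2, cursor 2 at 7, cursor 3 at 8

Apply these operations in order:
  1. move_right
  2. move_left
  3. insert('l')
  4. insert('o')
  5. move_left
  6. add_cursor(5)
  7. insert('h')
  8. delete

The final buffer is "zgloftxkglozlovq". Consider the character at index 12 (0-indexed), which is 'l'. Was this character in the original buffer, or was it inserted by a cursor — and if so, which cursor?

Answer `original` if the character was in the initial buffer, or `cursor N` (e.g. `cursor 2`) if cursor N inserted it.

After op 1 (move_right): buffer="zgftxkgzvq" (len 10), cursors c1@3 c2@8 c3@9, authorship ..........
After op 2 (move_left): buffer="zgftxkgzvq" (len 10), cursors c1@2 c2@7 c3@8, authorship ..........
After op 3 (insert('l')): buffer="zglftxkglzlvq" (len 13), cursors c1@3 c2@9 c3@11, authorship ..1.....2.3..
After op 4 (insert('o')): buffer="zgloftxkglozlovq" (len 16), cursors c1@4 c2@11 c3@14, authorship ..11.....22.33..
After op 5 (move_left): buffer="zgloftxkglozlovq" (len 16), cursors c1@3 c2@10 c3@13, authorship ..11.....22.33..
After op 6 (add_cursor(5)): buffer="zgloftxkglozlovq" (len 16), cursors c1@3 c4@5 c2@10 c3@13, authorship ..11.....22.33..
After op 7 (insert('h')): buffer="zglhofhtxkglhozlhovq" (len 20), cursors c1@4 c4@7 c2@13 c3@17, authorship ..111.4....222.333..
After op 8 (delete): buffer="zgloftxkglozlovq" (len 16), cursors c1@3 c4@5 c2@10 c3@13, authorship ..11.....22.33..
Authorship (.=original, N=cursor N): . . 1 1 . . . . . 2 2 . 3 3 . .
Index 12: author = 3

Answer: cursor 3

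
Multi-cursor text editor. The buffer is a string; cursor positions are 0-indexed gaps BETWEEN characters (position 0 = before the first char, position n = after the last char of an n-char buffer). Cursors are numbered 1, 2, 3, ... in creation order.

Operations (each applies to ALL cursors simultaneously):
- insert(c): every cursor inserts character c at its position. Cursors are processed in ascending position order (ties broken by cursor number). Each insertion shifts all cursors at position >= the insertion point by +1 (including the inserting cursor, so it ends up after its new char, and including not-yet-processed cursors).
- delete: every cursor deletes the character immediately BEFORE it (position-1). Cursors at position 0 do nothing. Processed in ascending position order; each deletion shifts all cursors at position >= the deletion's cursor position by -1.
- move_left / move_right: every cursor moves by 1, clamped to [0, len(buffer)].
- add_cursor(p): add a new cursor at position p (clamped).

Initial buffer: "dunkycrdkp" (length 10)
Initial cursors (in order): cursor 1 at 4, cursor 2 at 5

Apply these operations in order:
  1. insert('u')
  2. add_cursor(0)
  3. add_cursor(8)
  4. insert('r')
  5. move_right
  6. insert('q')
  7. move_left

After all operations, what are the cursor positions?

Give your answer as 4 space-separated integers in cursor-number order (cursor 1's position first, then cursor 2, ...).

Answer: 9 13 2 16

Derivation:
After op 1 (insert('u')): buffer="dunkuyucrdkp" (len 12), cursors c1@5 c2@7, authorship ....1.2.....
After op 2 (add_cursor(0)): buffer="dunkuyucrdkp" (len 12), cursors c3@0 c1@5 c2@7, authorship ....1.2.....
After op 3 (add_cursor(8)): buffer="dunkuyucrdkp" (len 12), cursors c3@0 c1@5 c2@7 c4@8, authorship ....1.2.....
After op 4 (insert('r')): buffer="rdunkuryurcrrdkp" (len 16), cursors c3@1 c1@7 c2@10 c4@12, authorship 3....11.22.4....
After op 5 (move_right): buffer="rdunkuryurcrrdkp" (len 16), cursors c3@2 c1@8 c2@11 c4@13, authorship 3....11.22.4....
After op 6 (insert('q')): buffer="rdqunkuryqurcqrrqdkp" (len 20), cursors c3@3 c1@10 c2@14 c4@17, authorship 3.3...11.122.24.4...
After op 7 (move_left): buffer="rdqunkuryqurcqrrqdkp" (len 20), cursors c3@2 c1@9 c2@13 c4@16, authorship 3.3...11.122.24.4...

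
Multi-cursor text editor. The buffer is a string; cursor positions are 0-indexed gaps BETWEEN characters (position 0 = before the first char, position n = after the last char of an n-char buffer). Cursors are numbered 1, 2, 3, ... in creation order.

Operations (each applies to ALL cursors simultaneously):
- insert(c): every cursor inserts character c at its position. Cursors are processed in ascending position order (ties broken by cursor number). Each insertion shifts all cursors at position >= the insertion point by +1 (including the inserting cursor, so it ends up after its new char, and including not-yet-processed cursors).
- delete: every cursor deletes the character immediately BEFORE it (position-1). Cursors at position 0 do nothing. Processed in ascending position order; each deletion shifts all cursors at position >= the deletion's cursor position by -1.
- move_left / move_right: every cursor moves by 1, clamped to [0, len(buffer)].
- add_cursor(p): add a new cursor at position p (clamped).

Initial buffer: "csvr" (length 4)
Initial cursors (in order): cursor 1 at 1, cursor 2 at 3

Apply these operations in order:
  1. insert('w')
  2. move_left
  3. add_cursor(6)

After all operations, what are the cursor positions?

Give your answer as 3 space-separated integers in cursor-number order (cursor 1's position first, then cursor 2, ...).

After op 1 (insert('w')): buffer="cwsvwr" (len 6), cursors c1@2 c2@5, authorship .1..2.
After op 2 (move_left): buffer="cwsvwr" (len 6), cursors c1@1 c2@4, authorship .1..2.
After op 3 (add_cursor(6)): buffer="cwsvwr" (len 6), cursors c1@1 c2@4 c3@6, authorship .1..2.

Answer: 1 4 6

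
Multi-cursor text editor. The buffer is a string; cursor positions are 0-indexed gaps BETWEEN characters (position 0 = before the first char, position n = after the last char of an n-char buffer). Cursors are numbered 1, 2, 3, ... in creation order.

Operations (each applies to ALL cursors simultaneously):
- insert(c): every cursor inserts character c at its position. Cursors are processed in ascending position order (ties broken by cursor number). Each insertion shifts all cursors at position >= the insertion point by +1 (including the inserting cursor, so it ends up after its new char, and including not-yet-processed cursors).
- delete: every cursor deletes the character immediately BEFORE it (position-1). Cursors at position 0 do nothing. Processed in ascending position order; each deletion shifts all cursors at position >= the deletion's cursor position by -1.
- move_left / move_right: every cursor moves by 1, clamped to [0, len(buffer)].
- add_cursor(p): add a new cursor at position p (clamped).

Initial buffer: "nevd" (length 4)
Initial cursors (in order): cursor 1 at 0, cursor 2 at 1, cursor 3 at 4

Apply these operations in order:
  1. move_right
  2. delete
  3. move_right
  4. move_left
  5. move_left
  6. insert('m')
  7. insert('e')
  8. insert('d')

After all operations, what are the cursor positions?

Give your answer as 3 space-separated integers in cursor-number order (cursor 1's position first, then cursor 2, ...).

Answer: 9 9 9

Derivation:
After op 1 (move_right): buffer="nevd" (len 4), cursors c1@1 c2@2 c3@4, authorship ....
After op 2 (delete): buffer="v" (len 1), cursors c1@0 c2@0 c3@1, authorship .
After op 3 (move_right): buffer="v" (len 1), cursors c1@1 c2@1 c3@1, authorship .
After op 4 (move_left): buffer="v" (len 1), cursors c1@0 c2@0 c3@0, authorship .
After op 5 (move_left): buffer="v" (len 1), cursors c1@0 c2@0 c3@0, authorship .
After op 6 (insert('m')): buffer="mmmv" (len 4), cursors c1@3 c2@3 c3@3, authorship 123.
After op 7 (insert('e')): buffer="mmmeeev" (len 7), cursors c1@6 c2@6 c3@6, authorship 123123.
After op 8 (insert('d')): buffer="mmmeeedddv" (len 10), cursors c1@9 c2@9 c3@9, authorship 123123123.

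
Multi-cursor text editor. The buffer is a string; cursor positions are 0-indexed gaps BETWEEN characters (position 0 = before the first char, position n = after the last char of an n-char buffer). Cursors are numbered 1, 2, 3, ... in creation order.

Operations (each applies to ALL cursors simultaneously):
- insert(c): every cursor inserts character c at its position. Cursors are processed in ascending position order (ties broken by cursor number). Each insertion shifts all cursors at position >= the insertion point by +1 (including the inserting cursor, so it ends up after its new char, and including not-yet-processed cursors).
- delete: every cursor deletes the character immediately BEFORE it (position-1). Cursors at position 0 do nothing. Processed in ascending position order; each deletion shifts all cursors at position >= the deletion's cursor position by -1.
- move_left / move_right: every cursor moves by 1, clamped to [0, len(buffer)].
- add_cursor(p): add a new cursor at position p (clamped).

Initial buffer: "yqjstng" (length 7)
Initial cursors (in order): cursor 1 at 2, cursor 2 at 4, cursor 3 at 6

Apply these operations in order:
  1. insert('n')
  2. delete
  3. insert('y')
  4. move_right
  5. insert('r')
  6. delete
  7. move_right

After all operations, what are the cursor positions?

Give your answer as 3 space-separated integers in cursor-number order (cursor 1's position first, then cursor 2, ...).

Answer: 5 8 10

Derivation:
After op 1 (insert('n')): buffer="yqnjsntnng" (len 10), cursors c1@3 c2@6 c3@9, authorship ..1..2..3.
After op 2 (delete): buffer="yqjstng" (len 7), cursors c1@2 c2@4 c3@6, authorship .......
After op 3 (insert('y')): buffer="yqyjsytnyg" (len 10), cursors c1@3 c2@6 c3@9, authorship ..1..2..3.
After op 4 (move_right): buffer="yqyjsytnyg" (len 10), cursors c1@4 c2@7 c3@10, authorship ..1..2..3.
After op 5 (insert('r')): buffer="yqyjrsytrnygr" (len 13), cursors c1@5 c2@9 c3@13, authorship ..1.1.2.2.3.3
After op 6 (delete): buffer="yqyjsytnyg" (len 10), cursors c1@4 c2@7 c3@10, authorship ..1..2..3.
After op 7 (move_right): buffer="yqyjsytnyg" (len 10), cursors c1@5 c2@8 c3@10, authorship ..1..2..3.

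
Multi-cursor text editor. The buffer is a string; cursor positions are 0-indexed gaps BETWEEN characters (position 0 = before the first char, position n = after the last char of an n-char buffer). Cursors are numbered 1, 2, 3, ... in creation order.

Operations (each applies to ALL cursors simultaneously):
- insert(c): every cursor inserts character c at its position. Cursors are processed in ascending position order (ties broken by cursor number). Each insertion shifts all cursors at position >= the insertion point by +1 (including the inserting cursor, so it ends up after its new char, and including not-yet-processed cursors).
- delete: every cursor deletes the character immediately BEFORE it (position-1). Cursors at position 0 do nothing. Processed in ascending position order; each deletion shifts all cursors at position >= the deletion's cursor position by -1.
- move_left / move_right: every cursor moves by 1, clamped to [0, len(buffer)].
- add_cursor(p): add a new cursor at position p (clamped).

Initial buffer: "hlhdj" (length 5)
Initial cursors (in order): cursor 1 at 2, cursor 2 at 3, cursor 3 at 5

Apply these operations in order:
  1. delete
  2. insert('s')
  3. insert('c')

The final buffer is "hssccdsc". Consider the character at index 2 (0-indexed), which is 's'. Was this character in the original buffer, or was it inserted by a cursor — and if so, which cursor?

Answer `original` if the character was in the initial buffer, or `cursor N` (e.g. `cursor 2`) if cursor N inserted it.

After op 1 (delete): buffer="hd" (len 2), cursors c1@1 c2@1 c3@2, authorship ..
After op 2 (insert('s')): buffer="hssds" (len 5), cursors c1@3 c2@3 c3@5, authorship .12.3
After op 3 (insert('c')): buffer="hssccdsc" (len 8), cursors c1@5 c2@5 c3@8, authorship .1212.33
Authorship (.=original, N=cursor N): . 1 2 1 2 . 3 3
Index 2: author = 2

Answer: cursor 2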